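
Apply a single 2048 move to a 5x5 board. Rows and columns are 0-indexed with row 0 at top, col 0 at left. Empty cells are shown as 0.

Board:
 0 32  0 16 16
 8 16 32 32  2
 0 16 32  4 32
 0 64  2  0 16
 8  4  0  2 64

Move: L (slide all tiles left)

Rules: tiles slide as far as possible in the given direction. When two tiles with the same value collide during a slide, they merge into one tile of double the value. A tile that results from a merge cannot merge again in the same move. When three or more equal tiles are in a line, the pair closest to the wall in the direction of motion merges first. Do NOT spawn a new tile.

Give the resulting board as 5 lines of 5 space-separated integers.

Answer: 32 32  0  0  0
 8 16 64  2  0
16 32  4 32  0
64  2 16  0  0
 8  4  2 64  0

Derivation:
Slide left:
row 0: [0, 32, 0, 16, 16] -> [32, 32, 0, 0, 0]
row 1: [8, 16, 32, 32, 2] -> [8, 16, 64, 2, 0]
row 2: [0, 16, 32, 4, 32] -> [16, 32, 4, 32, 0]
row 3: [0, 64, 2, 0, 16] -> [64, 2, 16, 0, 0]
row 4: [8, 4, 0, 2, 64] -> [8, 4, 2, 64, 0]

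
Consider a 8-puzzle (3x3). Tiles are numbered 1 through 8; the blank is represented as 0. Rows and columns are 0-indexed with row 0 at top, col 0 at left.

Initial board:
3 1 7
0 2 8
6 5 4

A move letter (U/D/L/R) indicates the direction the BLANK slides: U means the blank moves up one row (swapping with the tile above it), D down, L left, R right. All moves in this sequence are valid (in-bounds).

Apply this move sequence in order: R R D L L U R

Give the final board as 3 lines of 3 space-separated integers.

After move 1 (R):
3 1 7
2 0 8
6 5 4

After move 2 (R):
3 1 7
2 8 0
6 5 4

After move 3 (D):
3 1 7
2 8 4
6 5 0

After move 4 (L):
3 1 7
2 8 4
6 0 5

After move 5 (L):
3 1 7
2 8 4
0 6 5

After move 6 (U):
3 1 7
0 8 4
2 6 5

After move 7 (R):
3 1 7
8 0 4
2 6 5

Answer: 3 1 7
8 0 4
2 6 5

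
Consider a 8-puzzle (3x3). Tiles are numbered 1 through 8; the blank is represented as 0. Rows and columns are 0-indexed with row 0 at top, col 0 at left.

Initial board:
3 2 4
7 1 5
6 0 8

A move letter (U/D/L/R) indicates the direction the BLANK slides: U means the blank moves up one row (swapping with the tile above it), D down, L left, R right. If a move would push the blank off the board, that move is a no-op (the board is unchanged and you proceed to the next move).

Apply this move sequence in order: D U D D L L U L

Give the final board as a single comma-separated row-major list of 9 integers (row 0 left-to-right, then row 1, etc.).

After move 1 (D):
3 2 4
7 1 5
6 0 8

After move 2 (U):
3 2 4
7 0 5
6 1 8

After move 3 (D):
3 2 4
7 1 5
6 0 8

After move 4 (D):
3 2 4
7 1 5
6 0 8

After move 5 (L):
3 2 4
7 1 5
0 6 8

After move 6 (L):
3 2 4
7 1 5
0 6 8

After move 7 (U):
3 2 4
0 1 5
7 6 8

After move 8 (L):
3 2 4
0 1 5
7 6 8

Answer: 3, 2, 4, 0, 1, 5, 7, 6, 8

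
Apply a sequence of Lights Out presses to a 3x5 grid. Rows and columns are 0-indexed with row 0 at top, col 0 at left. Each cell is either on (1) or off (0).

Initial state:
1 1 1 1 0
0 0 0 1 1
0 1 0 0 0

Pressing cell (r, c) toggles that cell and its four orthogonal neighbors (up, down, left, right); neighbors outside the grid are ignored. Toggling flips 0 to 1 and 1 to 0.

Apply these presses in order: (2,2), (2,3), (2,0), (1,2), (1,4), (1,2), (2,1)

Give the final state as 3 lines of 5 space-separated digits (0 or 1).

After press 1 at (2,2):
1 1 1 1 0
0 0 1 1 1
0 0 1 1 0

After press 2 at (2,3):
1 1 1 1 0
0 0 1 0 1
0 0 0 0 1

After press 3 at (2,0):
1 1 1 1 0
1 0 1 0 1
1 1 0 0 1

After press 4 at (1,2):
1 1 0 1 0
1 1 0 1 1
1 1 1 0 1

After press 5 at (1,4):
1 1 0 1 1
1 1 0 0 0
1 1 1 0 0

After press 6 at (1,2):
1 1 1 1 1
1 0 1 1 0
1 1 0 0 0

After press 7 at (2,1):
1 1 1 1 1
1 1 1 1 0
0 0 1 0 0

Answer: 1 1 1 1 1
1 1 1 1 0
0 0 1 0 0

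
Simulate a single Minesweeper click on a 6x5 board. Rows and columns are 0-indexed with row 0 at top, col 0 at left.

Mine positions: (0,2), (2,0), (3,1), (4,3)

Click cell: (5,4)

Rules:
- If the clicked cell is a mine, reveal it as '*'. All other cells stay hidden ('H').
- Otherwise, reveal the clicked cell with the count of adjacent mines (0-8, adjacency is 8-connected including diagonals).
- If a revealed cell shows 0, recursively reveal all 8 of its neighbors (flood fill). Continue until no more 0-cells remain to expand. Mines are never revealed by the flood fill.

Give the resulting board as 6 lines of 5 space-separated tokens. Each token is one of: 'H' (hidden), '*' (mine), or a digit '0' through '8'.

H H H H H
H H H H H
H H H H H
H H H H H
H H H H H
H H H H 1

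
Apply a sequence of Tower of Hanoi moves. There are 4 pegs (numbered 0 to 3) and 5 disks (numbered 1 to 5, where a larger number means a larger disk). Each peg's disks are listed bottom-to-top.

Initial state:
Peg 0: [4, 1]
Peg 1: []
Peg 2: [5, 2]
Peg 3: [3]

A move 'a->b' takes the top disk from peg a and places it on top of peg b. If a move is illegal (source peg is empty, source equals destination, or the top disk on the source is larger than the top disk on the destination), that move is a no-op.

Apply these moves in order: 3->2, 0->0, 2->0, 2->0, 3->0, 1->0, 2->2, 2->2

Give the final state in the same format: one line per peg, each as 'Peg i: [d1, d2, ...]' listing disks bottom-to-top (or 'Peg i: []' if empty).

After move 1 (3->2):
Peg 0: [4, 1]
Peg 1: []
Peg 2: [5, 2]
Peg 3: [3]

After move 2 (0->0):
Peg 0: [4, 1]
Peg 1: []
Peg 2: [5, 2]
Peg 3: [3]

After move 3 (2->0):
Peg 0: [4, 1]
Peg 1: []
Peg 2: [5, 2]
Peg 3: [3]

After move 4 (2->0):
Peg 0: [4, 1]
Peg 1: []
Peg 2: [5, 2]
Peg 3: [3]

After move 5 (3->0):
Peg 0: [4, 1]
Peg 1: []
Peg 2: [5, 2]
Peg 3: [3]

After move 6 (1->0):
Peg 0: [4, 1]
Peg 1: []
Peg 2: [5, 2]
Peg 3: [3]

After move 7 (2->2):
Peg 0: [4, 1]
Peg 1: []
Peg 2: [5, 2]
Peg 3: [3]

After move 8 (2->2):
Peg 0: [4, 1]
Peg 1: []
Peg 2: [5, 2]
Peg 3: [3]

Answer: Peg 0: [4, 1]
Peg 1: []
Peg 2: [5, 2]
Peg 3: [3]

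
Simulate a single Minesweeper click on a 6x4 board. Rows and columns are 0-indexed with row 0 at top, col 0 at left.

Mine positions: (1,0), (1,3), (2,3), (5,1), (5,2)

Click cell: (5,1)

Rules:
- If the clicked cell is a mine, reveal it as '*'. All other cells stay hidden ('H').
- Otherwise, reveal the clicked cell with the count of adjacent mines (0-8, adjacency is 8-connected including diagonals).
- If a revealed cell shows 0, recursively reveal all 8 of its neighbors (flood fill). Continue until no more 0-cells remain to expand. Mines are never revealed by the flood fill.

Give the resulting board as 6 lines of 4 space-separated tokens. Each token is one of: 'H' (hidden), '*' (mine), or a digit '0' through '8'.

H H H H
H H H H
H H H H
H H H H
H H H H
H * H H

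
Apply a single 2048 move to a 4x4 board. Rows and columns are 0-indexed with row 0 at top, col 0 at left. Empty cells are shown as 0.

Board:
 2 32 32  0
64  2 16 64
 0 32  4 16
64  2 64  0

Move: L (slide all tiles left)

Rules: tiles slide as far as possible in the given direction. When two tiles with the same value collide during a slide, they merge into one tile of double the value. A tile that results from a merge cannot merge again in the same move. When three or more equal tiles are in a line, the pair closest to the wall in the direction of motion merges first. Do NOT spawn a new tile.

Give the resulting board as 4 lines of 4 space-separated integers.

Slide left:
row 0: [2, 32, 32, 0] -> [2, 64, 0, 0]
row 1: [64, 2, 16, 64] -> [64, 2, 16, 64]
row 2: [0, 32, 4, 16] -> [32, 4, 16, 0]
row 3: [64, 2, 64, 0] -> [64, 2, 64, 0]

Answer:  2 64  0  0
64  2 16 64
32  4 16  0
64  2 64  0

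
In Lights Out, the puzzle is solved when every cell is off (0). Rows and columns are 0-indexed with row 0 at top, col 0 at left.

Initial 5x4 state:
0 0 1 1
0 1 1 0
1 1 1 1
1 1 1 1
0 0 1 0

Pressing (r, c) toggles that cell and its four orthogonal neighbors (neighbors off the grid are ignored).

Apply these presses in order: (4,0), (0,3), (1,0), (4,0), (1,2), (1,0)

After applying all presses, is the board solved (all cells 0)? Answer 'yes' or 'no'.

Answer: no

Derivation:
After press 1 at (4,0):
0 0 1 1
0 1 1 0
1 1 1 1
0 1 1 1
1 1 1 0

After press 2 at (0,3):
0 0 0 0
0 1 1 1
1 1 1 1
0 1 1 1
1 1 1 0

After press 3 at (1,0):
1 0 0 0
1 0 1 1
0 1 1 1
0 1 1 1
1 1 1 0

After press 4 at (4,0):
1 0 0 0
1 0 1 1
0 1 1 1
1 1 1 1
0 0 1 0

After press 5 at (1,2):
1 0 1 0
1 1 0 0
0 1 0 1
1 1 1 1
0 0 1 0

After press 6 at (1,0):
0 0 1 0
0 0 0 0
1 1 0 1
1 1 1 1
0 0 1 0

Lights still on: 9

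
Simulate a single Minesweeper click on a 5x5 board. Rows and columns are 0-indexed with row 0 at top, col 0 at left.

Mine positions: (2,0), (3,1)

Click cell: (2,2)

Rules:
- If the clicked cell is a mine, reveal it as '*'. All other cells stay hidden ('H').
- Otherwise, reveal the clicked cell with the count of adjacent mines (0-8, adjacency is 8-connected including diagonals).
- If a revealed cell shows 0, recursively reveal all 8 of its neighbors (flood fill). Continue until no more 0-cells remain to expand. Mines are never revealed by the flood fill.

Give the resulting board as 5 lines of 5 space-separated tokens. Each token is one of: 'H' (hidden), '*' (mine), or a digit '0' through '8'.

H H H H H
H H H H H
H H 1 H H
H H H H H
H H H H H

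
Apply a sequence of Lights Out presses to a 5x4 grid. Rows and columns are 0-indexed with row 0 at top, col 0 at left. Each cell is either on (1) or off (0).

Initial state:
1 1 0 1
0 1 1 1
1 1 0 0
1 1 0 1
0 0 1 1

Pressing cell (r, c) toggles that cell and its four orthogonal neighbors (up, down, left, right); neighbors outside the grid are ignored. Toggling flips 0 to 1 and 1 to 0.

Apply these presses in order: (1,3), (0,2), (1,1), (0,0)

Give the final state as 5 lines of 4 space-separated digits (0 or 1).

After press 1 at (1,3):
1 1 0 0
0 1 0 0
1 1 0 1
1 1 0 1
0 0 1 1

After press 2 at (0,2):
1 0 1 1
0 1 1 0
1 1 0 1
1 1 0 1
0 0 1 1

After press 3 at (1,1):
1 1 1 1
1 0 0 0
1 0 0 1
1 1 0 1
0 0 1 1

After press 4 at (0,0):
0 0 1 1
0 0 0 0
1 0 0 1
1 1 0 1
0 0 1 1

Answer: 0 0 1 1
0 0 0 0
1 0 0 1
1 1 0 1
0 0 1 1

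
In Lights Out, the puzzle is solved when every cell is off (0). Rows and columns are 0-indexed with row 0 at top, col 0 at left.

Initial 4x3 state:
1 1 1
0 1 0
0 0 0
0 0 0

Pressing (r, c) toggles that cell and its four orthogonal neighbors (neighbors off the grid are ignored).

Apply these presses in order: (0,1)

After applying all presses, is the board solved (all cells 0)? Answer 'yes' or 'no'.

Answer: yes

Derivation:
After press 1 at (0,1):
0 0 0
0 0 0
0 0 0
0 0 0

Lights still on: 0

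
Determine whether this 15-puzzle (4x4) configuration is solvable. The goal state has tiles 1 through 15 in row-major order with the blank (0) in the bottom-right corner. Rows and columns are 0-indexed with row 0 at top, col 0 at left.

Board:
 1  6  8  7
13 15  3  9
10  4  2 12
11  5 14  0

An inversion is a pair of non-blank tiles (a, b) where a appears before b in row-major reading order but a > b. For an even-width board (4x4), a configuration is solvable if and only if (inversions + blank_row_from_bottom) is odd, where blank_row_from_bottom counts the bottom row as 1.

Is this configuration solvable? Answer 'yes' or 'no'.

Inversions: 41
Blank is in row 3 (0-indexed from top), which is row 1 counting from the bottom (bottom = 1).
41 + 1 = 42, which is even, so the puzzle is not solvable.

Answer: no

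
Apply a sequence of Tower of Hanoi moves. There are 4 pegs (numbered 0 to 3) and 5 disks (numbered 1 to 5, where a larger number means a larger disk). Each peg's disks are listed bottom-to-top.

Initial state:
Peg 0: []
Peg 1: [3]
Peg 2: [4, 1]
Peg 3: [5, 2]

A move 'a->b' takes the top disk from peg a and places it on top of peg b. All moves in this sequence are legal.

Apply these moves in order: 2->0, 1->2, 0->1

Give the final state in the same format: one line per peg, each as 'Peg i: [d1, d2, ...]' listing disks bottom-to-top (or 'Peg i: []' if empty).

Answer: Peg 0: []
Peg 1: [1]
Peg 2: [4, 3]
Peg 3: [5, 2]

Derivation:
After move 1 (2->0):
Peg 0: [1]
Peg 1: [3]
Peg 2: [4]
Peg 3: [5, 2]

After move 2 (1->2):
Peg 0: [1]
Peg 1: []
Peg 2: [4, 3]
Peg 3: [5, 2]

After move 3 (0->1):
Peg 0: []
Peg 1: [1]
Peg 2: [4, 3]
Peg 3: [5, 2]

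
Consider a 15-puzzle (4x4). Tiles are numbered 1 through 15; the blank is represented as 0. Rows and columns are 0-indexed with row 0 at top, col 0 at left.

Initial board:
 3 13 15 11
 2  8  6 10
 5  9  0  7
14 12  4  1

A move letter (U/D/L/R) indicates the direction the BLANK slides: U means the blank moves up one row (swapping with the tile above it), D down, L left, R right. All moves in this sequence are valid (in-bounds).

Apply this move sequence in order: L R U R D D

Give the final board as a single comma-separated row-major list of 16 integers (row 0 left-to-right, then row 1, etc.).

Answer: 3, 13, 15, 11, 2, 8, 10, 7, 5, 9, 6, 1, 14, 12, 4, 0

Derivation:
After move 1 (L):
 3 13 15 11
 2  8  6 10
 5  0  9  7
14 12  4  1

After move 2 (R):
 3 13 15 11
 2  8  6 10
 5  9  0  7
14 12  4  1

After move 3 (U):
 3 13 15 11
 2  8  0 10
 5  9  6  7
14 12  4  1

After move 4 (R):
 3 13 15 11
 2  8 10  0
 5  9  6  7
14 12  4  1

After move 5 (D):
 3 13 15 11
 2  8 10  7
 5  9  6  0
14 12  4  1

After move 6 (D):
 3 13 15 11
 2  8 10  7
 5  9  6  1
14 12  4  0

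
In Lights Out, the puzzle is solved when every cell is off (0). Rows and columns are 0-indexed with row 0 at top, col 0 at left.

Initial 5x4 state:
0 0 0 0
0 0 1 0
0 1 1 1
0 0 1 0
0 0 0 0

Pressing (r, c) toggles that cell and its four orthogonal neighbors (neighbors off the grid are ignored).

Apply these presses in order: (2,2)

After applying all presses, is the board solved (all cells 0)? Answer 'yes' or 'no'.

After press 1 at (2,2):
0 0 0 0
0 0 0 0
0 0 0 0
0 0 0 0
0 0 0 0

Lights still on: 0

Answer: yes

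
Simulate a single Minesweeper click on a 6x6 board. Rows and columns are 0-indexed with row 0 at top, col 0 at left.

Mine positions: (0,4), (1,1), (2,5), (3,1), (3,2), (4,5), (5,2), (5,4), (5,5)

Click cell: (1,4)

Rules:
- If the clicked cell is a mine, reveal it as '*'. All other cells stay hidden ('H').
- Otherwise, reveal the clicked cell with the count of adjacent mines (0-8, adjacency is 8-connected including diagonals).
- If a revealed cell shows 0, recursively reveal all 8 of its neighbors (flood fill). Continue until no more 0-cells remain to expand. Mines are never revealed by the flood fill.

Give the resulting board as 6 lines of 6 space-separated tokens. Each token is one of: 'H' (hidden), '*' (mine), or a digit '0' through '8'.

H H H H H H
H H H H 2 H
H H H H H H
H H H H H H
H H H H H H
H H H H H H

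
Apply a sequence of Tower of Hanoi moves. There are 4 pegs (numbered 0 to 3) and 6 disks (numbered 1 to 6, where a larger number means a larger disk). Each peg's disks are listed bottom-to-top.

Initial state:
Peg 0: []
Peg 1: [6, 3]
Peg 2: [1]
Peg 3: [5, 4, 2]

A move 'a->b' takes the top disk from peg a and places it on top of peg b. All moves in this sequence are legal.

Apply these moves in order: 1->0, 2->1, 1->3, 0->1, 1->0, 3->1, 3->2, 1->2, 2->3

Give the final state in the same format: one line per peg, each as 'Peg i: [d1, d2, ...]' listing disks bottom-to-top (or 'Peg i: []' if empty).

After move 1 (1->0):
Peg 0: [3]
Peg 1: [6]
Peg 2: [1]
Peg 3: [5, 4, 2]

After move 2 (2->1):
Peg 0: [3]
Peg 1: [6, 1]
Peg 2: []
Peg 3: [5, 4, 2]

After move 3 (1->3):
Peg 0: [3]
Peg 1: [6]
Peg 2: []
Peg 3: [5, 4, 2, 1]

After move 4 (0->1):
Peg 0: []
Peg 1: [6, 3]
Peg 2: []
Peg 3: [5, 4, 2, 1]

After move 5 (1->0):
Peg 0: [3]
Peg 1: [6]
Peg 2: []
Peg 3: [5, 4, 2, 1]

After move 6 (3->1):
Peg 0: [3]
Peg 1: [6, 1]
Peg 2: []
Peg 3: [5, 4, 2]

After move 7 (3->2):
Peg 0: [3]
Peg 1: [6, 1]
Peg 2: [2]
Peg 3: [5, 4]

After move 8 (1->2):
Peg 0: [3]
Peg 1: [6]
Peg 2: [2, 1]
Peg 3: [5, 4]

After move 9 (2->3):
Peg 0: [3]
Peg 1: [6]
Peg 2: [2]
Peg 3: [5, 4, 1]

Answer: Peg 0: [3]
Peg 1: [6]
Peg 2: [2]
Peg 3: [5, 4, 1]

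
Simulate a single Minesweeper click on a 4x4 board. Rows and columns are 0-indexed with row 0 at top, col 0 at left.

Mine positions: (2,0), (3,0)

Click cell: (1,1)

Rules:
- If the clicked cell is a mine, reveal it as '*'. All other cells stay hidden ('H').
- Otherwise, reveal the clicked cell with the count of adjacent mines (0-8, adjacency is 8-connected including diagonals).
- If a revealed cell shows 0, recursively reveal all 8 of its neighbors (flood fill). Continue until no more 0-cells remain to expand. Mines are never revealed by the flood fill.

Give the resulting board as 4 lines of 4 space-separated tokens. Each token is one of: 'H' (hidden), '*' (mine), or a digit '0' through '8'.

H H H H
H 1 H H
H H H H
H H H H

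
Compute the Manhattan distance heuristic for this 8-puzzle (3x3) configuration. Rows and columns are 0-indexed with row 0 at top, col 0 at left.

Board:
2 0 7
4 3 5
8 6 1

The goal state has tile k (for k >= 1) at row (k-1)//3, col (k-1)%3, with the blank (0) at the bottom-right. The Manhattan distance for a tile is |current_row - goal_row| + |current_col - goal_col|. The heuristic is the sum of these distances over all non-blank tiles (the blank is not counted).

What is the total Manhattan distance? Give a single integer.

Tile 2: at (0,0), goal (0,1), distance |0-0|+|0-1| = 1
Tile 7: at (0,2), goal (2,0), distance |0-2|+|2-0| = 4
Tile 4: at (1,0), goal (1,0), distance |1-1|+|0-0| = 0
Tile 3: at (1,1), goal (0,2), distance |1-0|+|1-2| = 2
Tile 5: at (1,2), goal (1,1), distance |1-1|+|2-1| = 1
Tile 8: at (2,0), goal (2,1), distance |2-2|+|0-1| = 1
Tile 6: at (2,1), goal (1,2), distance |2-1|+|1-2| = 2
Tile 1: at (2,2), goal (0,0), distance |2-0|+|2-0| = 4
Sum: 1 + 4 + 0 + 2 + 1 + 1 + 2 + 4 = 15

Answer: 15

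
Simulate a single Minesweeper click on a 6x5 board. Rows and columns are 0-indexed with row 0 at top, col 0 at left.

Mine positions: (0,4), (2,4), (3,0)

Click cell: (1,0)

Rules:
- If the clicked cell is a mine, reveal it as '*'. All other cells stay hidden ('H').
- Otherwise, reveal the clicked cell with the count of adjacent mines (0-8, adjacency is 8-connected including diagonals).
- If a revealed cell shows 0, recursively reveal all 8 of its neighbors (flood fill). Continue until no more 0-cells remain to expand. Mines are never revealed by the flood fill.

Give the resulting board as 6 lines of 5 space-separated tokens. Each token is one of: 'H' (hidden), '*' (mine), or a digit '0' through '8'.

0 0 0 1 H
0 0 0 2 H
1 1 0 1 H
H 1 0 1 1
1 1 0 0 0
0 0 0 0 0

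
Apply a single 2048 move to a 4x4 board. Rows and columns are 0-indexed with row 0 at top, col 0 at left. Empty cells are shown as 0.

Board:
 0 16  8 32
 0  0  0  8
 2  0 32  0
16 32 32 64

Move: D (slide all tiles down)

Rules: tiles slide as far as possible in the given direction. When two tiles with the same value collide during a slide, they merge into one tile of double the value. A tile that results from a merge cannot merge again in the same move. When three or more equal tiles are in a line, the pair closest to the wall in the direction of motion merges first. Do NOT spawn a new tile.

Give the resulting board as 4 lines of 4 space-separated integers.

Slide down:
col 0: [0, 0, 2, 16] -> [0, 0, 2, 16]
col 1: [16, 0, 0, 32] -> [0, 0, 16, 32]
col 2: [8, 0, 32, 32] -> [0, 0, 8, 64]
col 3: [32, 8, 0, 64] -> [0, 32, 8, 64]

Answer:  0  0  0  0
 0  0  0 32
 2 16  8  8
16 32 64 64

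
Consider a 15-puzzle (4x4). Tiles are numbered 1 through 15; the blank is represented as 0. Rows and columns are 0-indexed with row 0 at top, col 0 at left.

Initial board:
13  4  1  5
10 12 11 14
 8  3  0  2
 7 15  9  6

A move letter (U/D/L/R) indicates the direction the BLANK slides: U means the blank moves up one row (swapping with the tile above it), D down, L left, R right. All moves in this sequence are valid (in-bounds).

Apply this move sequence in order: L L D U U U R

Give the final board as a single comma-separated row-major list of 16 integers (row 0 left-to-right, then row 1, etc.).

After move 1 (L):
13  4  1  5
10 12 11 14
 8  0  3  2
 7 15  9  6

After move 2 (L):
13  4  1  5
10 12 11 14
 0  8  3  2
 7 15  9  6

After move 3 (D):
13  4  1  5
10 12 11 14
 7  8  3  2
 0 15  9  6

After move 4 (U):
13  4  1  5
10 12 11 14
 0  8  3  2
 7 15  9  6

After move 5 (U):
13  4  1  5
 0 12 11 14
10  8  3  2
 7 15  9  6

After move 6 (U):
 0  4  1  5
13 12 11 14
10  8  3  2
 7 15  9  6

After move 7 (R):
 4  0  1  5
13 12 11 14
10  8  3  2
 7 15  9  6

Answer: 4, 0, 1, 5, 13, 12, 11, 14, 10, 8, 3, 2, 7, 15, 9, 6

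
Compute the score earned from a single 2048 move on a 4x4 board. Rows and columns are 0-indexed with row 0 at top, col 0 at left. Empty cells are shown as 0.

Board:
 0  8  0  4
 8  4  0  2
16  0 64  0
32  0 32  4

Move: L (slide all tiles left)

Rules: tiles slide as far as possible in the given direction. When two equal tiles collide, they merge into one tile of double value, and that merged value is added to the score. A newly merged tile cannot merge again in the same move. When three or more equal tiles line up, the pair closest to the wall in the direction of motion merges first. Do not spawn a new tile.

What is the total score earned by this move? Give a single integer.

Answer: 64

Derivation:
Slide left:
row 0: [0, 8, 0, 4] -> [8, 4, 0, 0]  score +0 (running 0)
row 1: [8, 4, 0, 2] -> [8, 4, 2, 0]  score +0 (running 0)
row 2: [16, 0, 64, 0] -> [16, 64, 0, 0]  score +0 (running 0)
row 3: [32, 0, 32, 4] -> [64, 4, 0, 0]  score +64 (running 64)
Board after move:
 8  4  0  0
 8  4  2  0
16 64  0  0
64  4  0  0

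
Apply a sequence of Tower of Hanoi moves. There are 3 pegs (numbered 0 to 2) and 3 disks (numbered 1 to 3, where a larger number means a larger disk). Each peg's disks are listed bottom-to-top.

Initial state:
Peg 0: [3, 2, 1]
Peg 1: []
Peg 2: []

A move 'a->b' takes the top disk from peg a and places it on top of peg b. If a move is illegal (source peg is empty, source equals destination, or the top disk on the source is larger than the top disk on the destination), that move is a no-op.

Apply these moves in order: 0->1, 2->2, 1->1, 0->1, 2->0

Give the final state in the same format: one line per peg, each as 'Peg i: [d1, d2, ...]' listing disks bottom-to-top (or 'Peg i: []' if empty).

After move 1 (0->1):
Peg 0: [3, 2]
Peg 1: [1]
Peg 2: []

After move 2 (2->2):
Peg 0: [3, 2]
Peg 1: [1]
Peg 2: []

After move 3 (1->1):
Peg 0: [3, 2]
Peg 1: [1]
Peg 2: []

After move 4 (0->1):
Peg 0: [3, 2]
Peg 1: [1]
Peg 2: []

After move 5 (2->0):
Peg 0: [3, 2]
Peg 1: [1]
Peg 2: []

Answer: Peg 0: [3, 2]
Peg 1: [1]
Peg 2: []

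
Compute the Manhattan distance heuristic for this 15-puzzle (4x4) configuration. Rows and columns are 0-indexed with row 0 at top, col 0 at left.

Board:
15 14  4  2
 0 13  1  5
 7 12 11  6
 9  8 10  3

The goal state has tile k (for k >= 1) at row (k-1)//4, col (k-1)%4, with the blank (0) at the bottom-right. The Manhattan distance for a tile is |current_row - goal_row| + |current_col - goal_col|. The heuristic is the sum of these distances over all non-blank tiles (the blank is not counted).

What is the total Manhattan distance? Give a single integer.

Tile 15: at (0,0), goal (3,2), distance |0-3|+|0-2| = 5
Tile 14: at (0,1), goal (3,1), distance |0-3|+|1-1| = 3
Tile 4: at (0,2), goal (0,3), distance |0-0|+|2-3| = 1
Tile 2: at (0,3), goal (0,1), distance |0-0|+|3-1| = 2
Tile 13: at (1,1), goal (3,0), distance |1-3|+|1-0| = 3
Tile 1: at (1,2), goal (0,0), distance |1-0|+|2-0| = 3
Tile 5: at (1,3), goal (1,0), distance |1-1|+|3-0| = 3
Tile 7: at (2,0), goal (1,2), distance |2-1|+|0-2| = 3
Tile 12: at (2,1), goal (2,3), distance |2-2|+|1-3| = 2
Tile 11: at (2,2), goal (2,2), distance |2-2|+|2-2| = 0
Tile 6: at (2,3), goal (1,1), distance |2-1|+|3-1| = 3
Tile 9: at (3,0), goal (2,0), distance |3-2|+|0-0| = 1
Tile 8: at (3,1), goal (1,3), distance |3-1|+|1-3| = 4
Tile 10: at (3,2), goal (2,1), distance |3-2|+|2-1| = 2
Tile 3: at (3,3), goal (0,2), distance |3-0|+|3-2| = 4
Sum: 5 + 3 + 1 + 2 + 3 + 3 + 3 + 3 + 2 + 0 + 3 + 1 + 4 + 2 + 4 = 39

Answer: 39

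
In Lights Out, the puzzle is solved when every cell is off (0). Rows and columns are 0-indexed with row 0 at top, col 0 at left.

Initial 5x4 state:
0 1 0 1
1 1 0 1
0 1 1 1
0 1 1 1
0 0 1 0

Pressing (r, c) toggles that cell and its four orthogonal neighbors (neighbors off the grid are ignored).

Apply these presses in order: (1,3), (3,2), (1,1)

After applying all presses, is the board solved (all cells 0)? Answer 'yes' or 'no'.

After press 1 at (1,3):
0 1 0 0
1 1 1 0
0 1 1 0
0 1 1 1
0 0 1 0

After press 2 at (3,2):
0 1 0 0
1 1 1 0
0 1 0 0
0 0 0 0
0 0 0 0

After press 3 at (1,1):
0 0 0 0
0 0 0 0
0 0 0 0
0 0 0 0
0 0 0 0

Lights still on: 0

Answer: yes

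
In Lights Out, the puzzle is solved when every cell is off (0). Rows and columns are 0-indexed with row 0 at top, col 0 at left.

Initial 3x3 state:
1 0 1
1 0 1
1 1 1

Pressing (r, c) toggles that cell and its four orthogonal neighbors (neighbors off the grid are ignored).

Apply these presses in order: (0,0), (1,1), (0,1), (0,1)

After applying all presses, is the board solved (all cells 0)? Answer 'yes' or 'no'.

Answer: no

Derivation:
After press 1 at (0,0):
0 1 1
0 0 1
1 1 1

After press 2 at (1,1):
0 0 1
1 1 0
1 0 1

After press 3 at (0,1):
1 1 0
1 0 0
1 0 1

After press 4 at (0,1):
0 0 1
1 1 0
1 0 1

Lights still on: 5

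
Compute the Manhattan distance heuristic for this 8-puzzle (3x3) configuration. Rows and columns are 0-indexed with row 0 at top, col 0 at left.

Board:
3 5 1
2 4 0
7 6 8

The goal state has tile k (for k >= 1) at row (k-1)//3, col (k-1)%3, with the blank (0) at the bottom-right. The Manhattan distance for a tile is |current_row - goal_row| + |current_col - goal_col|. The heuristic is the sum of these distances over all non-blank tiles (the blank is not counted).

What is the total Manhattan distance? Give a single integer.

Answer: 11

Derivation:
Tile 3: at (0,0), goal (0,2), distance |0-0|+|0-2| = 2
Tile 5: at (0,1), goal (1,1), distance |0-1|+|1-1| = 1
Tile 1: at (0,2), goal (0,0), distance |0-0|+|2-0| = 2
Tile 2: at (1,0), goal (0,1), distance |1-0|+|0-1| = 2
Tile 4: at (1,1), goal (1,0), distance |1-1|+|1-0| = 1
Tile 7: at (2,0), goal (2,0), distance |2-2|+|0-0| = 0
Tile 6: at (2,1), goal (1,2), distance |2-1|+|1-2| = 2
Tile 8: at (2,2), goal (2,1), distance |2-2|+|2-1| = 1
Sum: 2 + 1 + 2 + 2 + 1 + 0 + 2 + 1 = 11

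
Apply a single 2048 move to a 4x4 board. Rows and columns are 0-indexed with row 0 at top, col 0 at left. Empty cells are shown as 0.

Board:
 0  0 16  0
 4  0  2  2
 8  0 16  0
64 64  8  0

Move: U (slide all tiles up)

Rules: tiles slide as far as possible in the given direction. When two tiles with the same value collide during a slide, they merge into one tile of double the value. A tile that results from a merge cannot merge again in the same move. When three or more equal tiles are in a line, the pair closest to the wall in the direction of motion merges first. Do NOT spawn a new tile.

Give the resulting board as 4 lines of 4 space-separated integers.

Answer:  4 64 16  2
 8  0  2  0
64  0 16  0
 0  0  8  0

Derivation:
Slide up:
col 0: [0, 4, 8, 64] -> [4, 8, 64, 0]
col 1: [0, 0, 0, 64] -> [64, 0, 0, 0]
col 2: [16, 2, 16, 8] -> [16, 2, 16, 8]
col 3: [0, 2, 0, 0] -> [2, 0, 0, 0]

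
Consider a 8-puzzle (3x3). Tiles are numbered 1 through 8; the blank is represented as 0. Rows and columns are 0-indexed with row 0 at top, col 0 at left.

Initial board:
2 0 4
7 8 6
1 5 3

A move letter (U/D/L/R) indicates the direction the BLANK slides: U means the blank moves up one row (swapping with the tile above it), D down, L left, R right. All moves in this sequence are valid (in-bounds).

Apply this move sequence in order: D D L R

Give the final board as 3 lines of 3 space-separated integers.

Answer: 2 8 4
7 5 6
1 0 3

Derivation:
After move 1 (D):
2 8 4
7 0 6
1 5 3

After move 2 (D):
2 8 4
7 5 6
1 0 3

After move 3 (L):
2 8 4
7 5 6
0 1 3

After move 4 (R):
2 8 4
7 5 6
1 0 3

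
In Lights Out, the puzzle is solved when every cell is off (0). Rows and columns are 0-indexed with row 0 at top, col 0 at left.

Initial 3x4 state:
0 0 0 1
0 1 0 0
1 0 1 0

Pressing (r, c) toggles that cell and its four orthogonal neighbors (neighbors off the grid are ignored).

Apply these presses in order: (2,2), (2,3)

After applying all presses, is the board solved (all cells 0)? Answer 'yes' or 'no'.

Answer: no

Derivation:
After press 1 at (2,2):
0 0 0 1
0 1 1 0
1 1 0 1

After press 2 at (2,3):
0 0 0 1
0 1 1 1
1 1 1 0

Lights still on: 7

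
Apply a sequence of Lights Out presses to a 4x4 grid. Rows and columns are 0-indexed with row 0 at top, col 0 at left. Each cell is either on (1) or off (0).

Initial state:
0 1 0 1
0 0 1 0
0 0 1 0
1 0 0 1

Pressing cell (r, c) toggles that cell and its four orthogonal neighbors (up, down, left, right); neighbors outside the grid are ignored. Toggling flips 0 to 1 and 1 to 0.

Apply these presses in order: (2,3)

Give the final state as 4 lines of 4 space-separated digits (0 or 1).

After press 1 at (2,3):
0 1 0 1
0 0 1 1
0 0 0 1
1 0 0 0

Answer: 0 1 0 1
0 0 1 1
0 0 0 1
1 0 0 0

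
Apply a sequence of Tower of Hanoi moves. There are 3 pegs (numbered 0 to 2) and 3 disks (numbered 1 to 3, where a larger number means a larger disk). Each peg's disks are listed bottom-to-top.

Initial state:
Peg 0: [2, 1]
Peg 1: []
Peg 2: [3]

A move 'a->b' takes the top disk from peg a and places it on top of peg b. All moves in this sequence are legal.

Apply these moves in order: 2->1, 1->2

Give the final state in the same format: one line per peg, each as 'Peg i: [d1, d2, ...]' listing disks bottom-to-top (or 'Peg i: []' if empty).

Answer: Peg 0: [2, 1]
Peg 1: []
Peg 2: [3]

Derivation:
After move 1 (2->1):
Peg 0: [2, 1]
Peg 1: [3]
Peg 2: []

After move 2 (1->2):
Peg 0: [2, 1]
Peg 1: []
Peg 2: [3]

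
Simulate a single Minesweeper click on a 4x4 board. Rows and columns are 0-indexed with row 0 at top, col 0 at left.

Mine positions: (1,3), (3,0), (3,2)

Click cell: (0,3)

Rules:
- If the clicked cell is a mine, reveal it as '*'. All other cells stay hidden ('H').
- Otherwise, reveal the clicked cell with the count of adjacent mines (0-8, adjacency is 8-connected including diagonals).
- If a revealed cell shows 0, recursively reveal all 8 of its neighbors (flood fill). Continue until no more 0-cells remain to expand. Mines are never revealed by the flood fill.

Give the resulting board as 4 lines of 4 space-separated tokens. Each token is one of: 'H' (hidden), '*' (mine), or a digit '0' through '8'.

H H H 1
H H H H
H H H H
H H H H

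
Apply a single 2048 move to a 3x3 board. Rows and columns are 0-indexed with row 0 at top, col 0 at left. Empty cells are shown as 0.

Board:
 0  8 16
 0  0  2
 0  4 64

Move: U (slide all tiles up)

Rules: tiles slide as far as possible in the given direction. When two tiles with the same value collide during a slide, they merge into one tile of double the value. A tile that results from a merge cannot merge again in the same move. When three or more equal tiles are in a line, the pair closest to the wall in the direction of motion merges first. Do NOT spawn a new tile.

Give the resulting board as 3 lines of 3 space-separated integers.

Slide up:
col 0: [0, 0, 0] -> [0, 0, 0]
col 1: [8, 0, 4] -> [8, 4, 0]
col 2: [16, 2, 64] -> [16, 2, 64]

Answer:  0  8 16
 0  4  2
 0  0 64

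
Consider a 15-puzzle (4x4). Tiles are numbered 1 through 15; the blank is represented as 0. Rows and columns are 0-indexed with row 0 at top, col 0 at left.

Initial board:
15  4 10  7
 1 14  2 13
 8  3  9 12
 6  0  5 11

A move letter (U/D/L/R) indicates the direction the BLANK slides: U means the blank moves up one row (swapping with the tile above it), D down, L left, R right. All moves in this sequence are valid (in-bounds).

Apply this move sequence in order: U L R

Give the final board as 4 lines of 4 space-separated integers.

Answer: 15  4 10  7
 1 14  2 13
 8  0  9 12
 6  3  5 11

Derivation:
After move 1 (U):
15  4 10  7
 1 14  2 13
 8  0  9 12
 6  3  5 11

After move 2 (L):
15  4 10  7
 1 14  2 13
 0  8  9 12
 6  3  5 11

After move 3 (R):
15  4 10  7
 1 14  2 13
 8  0  9 12
 6  3  5 11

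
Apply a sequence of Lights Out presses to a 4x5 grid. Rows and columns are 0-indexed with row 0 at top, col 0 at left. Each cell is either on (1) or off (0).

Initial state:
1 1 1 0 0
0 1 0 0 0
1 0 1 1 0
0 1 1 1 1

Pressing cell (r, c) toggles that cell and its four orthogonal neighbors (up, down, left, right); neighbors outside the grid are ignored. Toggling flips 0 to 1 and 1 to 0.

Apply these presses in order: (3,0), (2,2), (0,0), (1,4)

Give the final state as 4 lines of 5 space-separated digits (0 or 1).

Answer: 0 0 1 0 1
1 1 1 1 1
0 1 0 0 1
1 0 0 1 1

Derivation:
After press 1 at (3,0):
1 1 1 0 0
0 1 0 0 0
0 0 1 1 0
1 0 1 1 1

After press 2 at (2,2):
1 1 1 0 0
0 1 1 0 0
0 1 0 0 0
1 0 0 1 1

After press 3 at (0,0):
0 0 1 0 0
1 1 1 0 0
0 1 0 0 0
1 0 0 1 1

After press 4 at (1,4):
0 0 1 0 1
1 1 1 1 1
0 1 0 0 1
1 0 0 1 1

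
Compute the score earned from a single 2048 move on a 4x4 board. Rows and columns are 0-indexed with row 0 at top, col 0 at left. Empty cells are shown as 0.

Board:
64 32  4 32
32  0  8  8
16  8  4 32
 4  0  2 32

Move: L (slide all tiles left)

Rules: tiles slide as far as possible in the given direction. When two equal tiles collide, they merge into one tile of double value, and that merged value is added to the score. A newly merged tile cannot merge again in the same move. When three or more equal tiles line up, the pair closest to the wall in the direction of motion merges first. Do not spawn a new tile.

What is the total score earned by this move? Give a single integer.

Slide left:
row 0: [64, 32, 4, 32] -> [64, 32, 4, 32]  score +0 (running 0)
row 1: [32, 0, 8, 8] -> [32, 16, 0, 0]  score +16 (running 16)
row 2: [16, 8, 4, 32] -> [16, 8, 4, 32]  score +0 (running 16)
row 3: [4, 0, 2, 32] -> [4, 2, 32, 0]  score +0 (running 16)
Board after move:
64 32  4 32
32 16  0  0
16  8  4 32
 4  2 32  0

Answer: 16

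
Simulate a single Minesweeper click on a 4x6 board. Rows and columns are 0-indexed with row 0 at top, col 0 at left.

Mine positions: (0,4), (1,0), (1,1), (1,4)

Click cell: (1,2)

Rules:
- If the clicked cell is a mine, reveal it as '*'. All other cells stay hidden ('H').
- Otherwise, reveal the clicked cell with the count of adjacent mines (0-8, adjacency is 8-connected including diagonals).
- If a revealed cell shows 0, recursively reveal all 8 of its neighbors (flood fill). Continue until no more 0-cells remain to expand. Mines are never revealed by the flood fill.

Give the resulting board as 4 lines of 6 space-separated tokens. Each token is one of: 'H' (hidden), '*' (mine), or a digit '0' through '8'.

H H H H H H
H H 1 H H H
H H H H H H
H H H H H H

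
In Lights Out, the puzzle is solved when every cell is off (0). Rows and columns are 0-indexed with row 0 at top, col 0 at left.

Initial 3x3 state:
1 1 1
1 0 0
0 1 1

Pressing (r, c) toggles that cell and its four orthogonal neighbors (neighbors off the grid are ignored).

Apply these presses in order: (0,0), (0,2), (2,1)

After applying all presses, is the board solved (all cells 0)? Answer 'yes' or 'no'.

After press 1 at (0,0):
0 0 1
0 0 0
0 1 1

After press 2 at (0,2):
0 1 0
0 0 1
0 1 1

After press 3 at (2,1):
0 1 0
0 1 1
1 0 0

Lights still on: 4

Answer: no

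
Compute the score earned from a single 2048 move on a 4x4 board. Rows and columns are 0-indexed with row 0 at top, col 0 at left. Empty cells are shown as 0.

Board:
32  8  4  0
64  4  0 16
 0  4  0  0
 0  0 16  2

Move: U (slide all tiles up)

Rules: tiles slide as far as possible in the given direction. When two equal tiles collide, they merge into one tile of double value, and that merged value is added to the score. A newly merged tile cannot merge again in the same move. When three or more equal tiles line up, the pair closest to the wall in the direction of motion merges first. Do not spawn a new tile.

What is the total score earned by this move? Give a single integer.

Answer: 8

Derivation:
Slide up:
col 0: [32, 64, 0, 0] -> [32, 64, 0, 0]  score +0 (running 0)
col 1: [8, 4, 4, 0] -> [8, 8, 0, 0]  score +8 (running 8)
col 2: [4, 0, 0, 16] -> [4, 16, 0, 0]  score +0 (running 8)
col 3: [0, 16, 0, 2] -> [16, 2, 0, 0]  score +0 (running 8)
Board after move:
32  8  4 16
64  8 16  2
 0  0  0  0
 0  0  0  0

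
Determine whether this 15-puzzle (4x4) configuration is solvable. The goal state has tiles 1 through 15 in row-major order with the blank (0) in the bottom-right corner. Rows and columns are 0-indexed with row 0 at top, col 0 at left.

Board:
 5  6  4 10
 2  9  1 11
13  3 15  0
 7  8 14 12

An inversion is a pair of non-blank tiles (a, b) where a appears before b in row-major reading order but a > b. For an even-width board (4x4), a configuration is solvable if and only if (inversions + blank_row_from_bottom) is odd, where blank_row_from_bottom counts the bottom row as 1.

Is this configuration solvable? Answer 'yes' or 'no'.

Answer: no

Derivation:
Inversions: 34
Blank is in row 2 (0-indexed from top), which is row 2 counting from the bottom (bottom = 1).
34 + 2 = 36, which is even, so the puzzle is not solvable.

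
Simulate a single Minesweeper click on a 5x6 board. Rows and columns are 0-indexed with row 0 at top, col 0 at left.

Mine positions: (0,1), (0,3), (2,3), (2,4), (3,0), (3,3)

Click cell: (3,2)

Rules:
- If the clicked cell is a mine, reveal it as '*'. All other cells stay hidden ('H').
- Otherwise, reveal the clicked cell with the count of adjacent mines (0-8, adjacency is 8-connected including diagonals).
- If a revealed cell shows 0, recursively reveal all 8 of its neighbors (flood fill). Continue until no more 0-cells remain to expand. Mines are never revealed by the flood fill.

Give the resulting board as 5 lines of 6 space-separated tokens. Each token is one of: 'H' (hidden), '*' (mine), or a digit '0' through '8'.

H H H H H H
H H H H H H
H H H H H H
H H 2 H H H
H H H H H H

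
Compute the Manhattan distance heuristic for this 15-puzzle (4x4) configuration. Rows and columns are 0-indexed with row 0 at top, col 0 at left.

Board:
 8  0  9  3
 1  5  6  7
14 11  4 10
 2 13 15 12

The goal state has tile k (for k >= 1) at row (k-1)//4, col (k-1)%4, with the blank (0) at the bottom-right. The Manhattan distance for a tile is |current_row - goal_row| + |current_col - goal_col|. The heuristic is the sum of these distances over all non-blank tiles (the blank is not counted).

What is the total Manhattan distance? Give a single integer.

Answer: 27

Derivation:
Tile 8: at (0,0), goal (1,3), distance |0-1|+|0-3| = 4
Tile 9: at (0,2), goal (2,0), distance |0-2|+|2-0| = 4
Tile 3: at (0,3), goal (0,2), distance |0-0|+|3-2| = 1
Tile 1: at (1,0), goal (0,0), distance |1-0|+|0-0| = 1
Tile 5: at (1,1), goal (1,0), distance |1-1|+|1-0| = 1
Tile 6: at (1,2), goal (1,1), distance |1-1|+|2-1| = 1
Tile 7: at (1,3), goal (1,2), distance |1-1|+|3-2| = 1
Tile 14: at (2,0), goal (3,1), distance |2-3|+|0-1| = 2
Tile 11: at (2,1), goal (2,2), distance |2-2|+|1-2| = 1
Tile 4: at (2,2), goal (0,3), distance |2-0|+|2-3| = 3
Tile 10: at (2,3), goal (2,1), distance |2-2|+|3-1| = 2
Tile 2: at (3,0), goal (0,1), distance |3-0|+|0-1| = 4
Tile 13: at (3,1), goal (3,0), distance |3-3|+|1-0| = 1
Tile 15: at (3,2), goal (3,2), distance |3-3|+|2-2| = 0
Tile 12: at (3,3), goal (2,3), distance |3-2|+|3-3| = 1
Sum: 4 + 4 + 1 + 1 + 1 + 1 + 1 + 2 + 1 + 3 + 2 + 4 + 1 + 0 + 1 = 27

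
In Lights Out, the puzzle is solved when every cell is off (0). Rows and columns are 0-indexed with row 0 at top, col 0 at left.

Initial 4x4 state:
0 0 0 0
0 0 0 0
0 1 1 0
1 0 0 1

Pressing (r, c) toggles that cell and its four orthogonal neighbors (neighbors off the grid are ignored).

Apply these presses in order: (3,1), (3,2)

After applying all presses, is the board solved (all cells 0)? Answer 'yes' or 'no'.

Answer: yes

Derivation:
After press 1 at (3,1):
0 0 0 0
0 0 0 0
0 0 1 0
0 1 1 1

After press 2 at (3,2):
0 0 0 0
0 0 0 0
0 0 0 0
0 0 0 0

Lights still on: 0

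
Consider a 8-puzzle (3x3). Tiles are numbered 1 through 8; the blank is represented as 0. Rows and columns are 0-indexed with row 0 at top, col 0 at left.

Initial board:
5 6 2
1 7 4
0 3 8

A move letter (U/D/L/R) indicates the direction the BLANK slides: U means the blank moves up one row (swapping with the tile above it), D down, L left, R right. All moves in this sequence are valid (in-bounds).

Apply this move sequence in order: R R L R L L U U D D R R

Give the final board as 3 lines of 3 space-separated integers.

After move 1 (R):
5 6 2
1 7 4
3 0 8

After move 2 (R):
5 6 2
1 7 4
3 8 0

After move 3 (L):
5 6 2
1 7 4
3 0 8

After move 4 (R):
5 6 2
1 7 4
3 8 0

After move 5 (L):
5 6 2
1 7 4
3 0 8

After move 6 (L):
5 6 2
1 7 4
0 3 8

After move 7 (U):
5 6 2
0 7 4
1 3 8

After move 8 (U):
0 6 2
5 7 4
1 3 8

After move 9 (D):
5 6 2
0 7 4
1 3 8

After move 10 (D):
5 6 2
1 7 4
0 3 8

After move 11 (R):
5 6 2
1 7 4
3 0 8

After move 12 (R):
5 6 2
1 7 4
3 8 0

Answer: 5 6 2
1 7 4
3 8 0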